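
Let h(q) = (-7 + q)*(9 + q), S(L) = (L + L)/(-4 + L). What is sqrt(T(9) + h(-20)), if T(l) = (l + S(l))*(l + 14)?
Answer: 3*sqrt(1630)/5 ≈ 24.224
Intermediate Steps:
S(L) = 2*L/(-4 + L) (S(L) = (2*L)/(-4 + L) = 2*L/(-4 + L))
T(l) = (14 + l)*(l + 2*l/(-4 + l)) (T(l) = (l + 2*l/(-4 + l))*(l + 14) = (l + 2*l/(-4 + l))*(14 + l) = (14 + l)*(l + 2*l/(-4 + l)))
sqrt(T(9) + h(-20)) = sqrt(9*(-28 + 9**2 + 12*9)/(-4 + 9) + (-63 + (-20)**2 + 2*(-20))) = sqrt(9*(-28 + 81 + 108)/5 + (-63 + 400 - 40)) = sqrt(9*(1/5)*161 + 297) = sqrt(1449/5 + 297) = sqrt(2934/5) = 3*sqrt(1630)/5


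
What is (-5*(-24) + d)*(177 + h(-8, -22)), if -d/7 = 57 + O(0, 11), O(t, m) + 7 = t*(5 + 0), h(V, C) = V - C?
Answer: -43930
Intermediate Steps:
O(t, m) = -7 + 5*t (O(t, m) = -7 + t*(5 + 0) = -7 + t*5 = -7 + 5*t)
d = -350 (d = -7*(57 + (-7 + 5*0)) = -7*(57 + (-7 + 0)) = -7*(57 - 7) = -7*50 = -350)
(-5*(-24) + d)*(177 + h(-8, -22)) = (-5*(-24) - 350)*(177 + (-8 - 1*(-22))) = (120 - 350)*(177 + (-8 + 22)) = -230*(177 + 14) = -230*191 = -43930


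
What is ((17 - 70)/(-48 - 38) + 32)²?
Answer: 7868025/7396 ≈ 1063.8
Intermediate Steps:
((17 - 70)/(-48 - 38) + 32)² = (-53/(-86) + 32)² = (-53*(-1/86) + 32)² = (53/86 + 32)² = (2805/86)² = 7868025/7396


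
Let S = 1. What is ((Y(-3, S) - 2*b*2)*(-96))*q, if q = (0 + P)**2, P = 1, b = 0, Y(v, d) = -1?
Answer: 96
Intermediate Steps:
q = 1 (q = (0 + 1)**2 = 1**2 = 1)
((Y(-3, S) - 2*b*2)*(-96))*q = ((-1 - 0*2)*(-96))*1 = ((-1 - 2*0)*(-96))*1 = ((-1 + 0)*(-96))*1 = -1*(-96)*1 = 96*1 = 96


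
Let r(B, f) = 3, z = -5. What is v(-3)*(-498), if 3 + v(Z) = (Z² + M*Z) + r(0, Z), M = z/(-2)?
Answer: -747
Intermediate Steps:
M = 5/2 (M = -5/(-2) = -5*(-½) = 5/2 ≈ 2.5000)
v(Z) = Z² + 5*Z/2 (v(Z) = -3 + ((Z² + 5*Z/2) + 3) = -3 + (3 + Z² + 5*Z/2) = Z² + 5*Z/2)
v(-3)*(-498) = ((½)*(-3)*(5 + 2*(-3)))*(-498) = ((½)*(-3)*(5 - 6))*(-498) = ((½)*(-3)*(-1))*(-498) = (3/2)*(-498) = -747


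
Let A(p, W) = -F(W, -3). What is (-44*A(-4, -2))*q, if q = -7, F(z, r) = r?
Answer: 924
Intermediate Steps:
A(p, W) = 3 (A(p, W) = -1*(-3) = 3)
(-44*A(-4, -2))*q = -44*3*(-7) = -132*(-7) = 924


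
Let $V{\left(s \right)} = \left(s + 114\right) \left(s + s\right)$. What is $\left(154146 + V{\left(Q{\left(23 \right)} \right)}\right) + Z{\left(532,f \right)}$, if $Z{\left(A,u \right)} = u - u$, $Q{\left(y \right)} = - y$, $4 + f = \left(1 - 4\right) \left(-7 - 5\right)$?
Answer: $149960$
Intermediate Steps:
$f = 32$ ($f = -4 + \left(1 - 4\right) \left(-7 - 5\right) = -4 - -36 = -4 + 36 = 32$)
$V{\left(s \right)} = 2 s \left(114 + s\right)$ ($V{\left(s \right)} = \left(114 + s\right) 2 s = 2 s \left(114 + s\right)$)
$Z{\left(A,u \right)} = 0$
$\left(154146 + V{\left(Q{\left(23 \right)} \right)}\right) + Z{\left(532,f \right)} = \left(154146 + 2 \left(\left(-1\right) 23\right) \left(114 - 23\right)\right) + 0 = \left(154146 + 2 \left(-23\right) \left(114 - 23\right)\right) + 0 = \left(154146 + 2 \left(-23\right) 91\right) + 0 = \left(154146 - 4186\right) + 0 = 149960 + 0 = 149960$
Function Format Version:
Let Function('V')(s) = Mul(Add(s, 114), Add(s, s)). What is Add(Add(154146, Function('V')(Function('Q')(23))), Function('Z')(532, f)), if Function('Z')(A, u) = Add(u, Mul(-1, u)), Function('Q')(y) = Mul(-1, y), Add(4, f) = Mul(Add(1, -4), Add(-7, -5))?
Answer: 149960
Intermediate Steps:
f = 32 (f = Add(-4, Mul(Add(1, -4), Add(-7, -5))) = Add(-4, Mul(-3, -12)) = Add(-4, 36) = 32)
Function('V')(s) = Mul(2, s, Add(114, s)) (Function('V')(s) = Mul(Add(114, s), Mul(2, s)) = Mul(2, s, Add(114, s)))
Function('Z')(A, u) = 0
Add(Add(154146, Function('V')(Function('Q')(23))), Function('Z')(532, f)) = Add(Add(154146, Mul(2, Mul(-1, 23), Add(114, Mul(-1, 23)))), 0) = Add(Add(154146, Mul(2, -23, Add(114, -23))), 0) = Add(Add(154146, Mul(2, -23, 91)), 0) = Add(Add(154146, -4186), 0) = Add(149960, 0) = 149960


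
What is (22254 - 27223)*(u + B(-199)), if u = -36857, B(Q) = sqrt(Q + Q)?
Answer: 183142433 - 4969*I*sqrt(398) ≈ 1.8314e+8 - 99131.0*I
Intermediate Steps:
B(Q) = sqrt(2)*sqrt(Q) (B(Q) = sqrt(2*Q) = sqrt(2)*sqrt(Q))
(22254 - 27223)*(u + B(-199)) = (22254 - 27223)*(-36857 + sqrt(2)*sqrt(-199)) = -4969*(-36857 + sqrt(2)*(I*sqrt(199))) = -4969*(-36857 + I*sqrt(398)) = 183142433 - 4969*I*sqrt(398)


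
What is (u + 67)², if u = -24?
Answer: 1849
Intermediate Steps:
(u + 67)² = (-24 + 67)² = 43² = 1849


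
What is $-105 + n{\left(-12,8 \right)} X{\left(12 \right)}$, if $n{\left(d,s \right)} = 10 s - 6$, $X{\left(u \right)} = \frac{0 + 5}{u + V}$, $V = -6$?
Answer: $- \frac{130}{3} \approx -43.333$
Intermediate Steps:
$X{\left(u \right)} = \frac{5}{-6 + u}$ ($X{\left(u \right)} = \frac{0 + 5}{u - 6} = \frac{5}{-6 + u}$)
$n{\left(d,s \right)} = -6 + 10 s$
$-105 + n{\left(-12,8 \right)} X{\left(12 \right)} = -105 + \left(-6 + 10 \cdot 8\right) \frac{5}{-6 + 12} = -105 + \left(-6 + 80\right) \frac{5}{6} = -105 + 74 \cdot 5 \cdot \frac{1}{6} = -105 + 74 \cdot \frac{5}{6} = -105 + \frac{185}{3} = - \frac{130}{3}$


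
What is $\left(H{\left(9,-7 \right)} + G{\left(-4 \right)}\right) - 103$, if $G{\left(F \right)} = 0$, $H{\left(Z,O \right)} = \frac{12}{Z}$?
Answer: $- \frac{305}{3} \approx -101.67$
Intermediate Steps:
$\left(H{\left(9,-7 \right)} + G{\left(-4 \right)}\right) - 103 = \left(\frac{12}{9} + 0\right) - 103 = \left(12 \cdot \frac{1}{9} + 0\right) - 103 = \left(\frac{4}{3} + 0\right) - 103 = \frac{4}{3} - 103 = - \frac{305}{3}$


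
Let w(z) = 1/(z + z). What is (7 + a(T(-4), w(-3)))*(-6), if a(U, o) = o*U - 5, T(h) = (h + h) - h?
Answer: -16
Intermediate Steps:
T(h) = h (T(h) = 2*h - h = h)
w(z) = 1/(2*z)
a(U, o) = -5 + U*o (a(U, o) = U*o - 5 = -5 + U*o)
(7 + a(T(-4), w(-3)))*(-6) = (7 + (-5 - 2/(-3)))*(-6) = (7 + (-5 - 2*(-1)/3))*(-6) = (7 + (-5 - 4*(-⅙)))*(-6) = (7 + (-5 + ⅔))*(-6) = (7 - 13/3)*(-6) = (8/3)*(-6) = -16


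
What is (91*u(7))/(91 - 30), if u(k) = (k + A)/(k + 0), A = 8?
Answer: 195/61 ≈ 3.1967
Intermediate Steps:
u(k) = (8 + k)/k (u(k) = (k + 8)/(k + 0) = (8 + k)/k)
(91*u(7))/(91 - 30) = (91*((8 + 7)/7))/(91 - 30) = (91*((1/7)*15))/61 = (91*(15/7))*(1/61) = 195*(1/61) = 195/61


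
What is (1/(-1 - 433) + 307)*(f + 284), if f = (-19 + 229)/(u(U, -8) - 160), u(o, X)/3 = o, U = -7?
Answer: 3410467489/39277 ≈ 86831.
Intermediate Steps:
u(o, X) = 3*o
f = -210/181 (f = (-19 + 229)/(3*(-7) - 160) = 210/(-21 - 160) = 210/(-181) = 210*(-1/181) = -210/181 ≈ -1.1602)
(1/(-1 - 433) + 307)*(f + 284) = (1/(-1 - 433) + 307)*(-210/181 + 284) = (1/(-434) + 307)*(51194/181) = (-1/434 + 307)*(51194/181) = (133237/434)*(51194/181) = 3410467489/39277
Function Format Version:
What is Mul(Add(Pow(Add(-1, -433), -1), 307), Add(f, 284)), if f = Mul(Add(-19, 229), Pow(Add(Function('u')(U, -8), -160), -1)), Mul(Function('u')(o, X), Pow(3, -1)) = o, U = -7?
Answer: Rational(3410467489, 39277) ≈ 86831.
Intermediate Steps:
Function('u')(o, X) = Mul(3, o)
f = Rational(-210, 181) (f = Mul(Add(-19, 229), Pow(Add(Mul(3, -7), -160), -1)) = Mul(210, Pow(Add(-21, -160), -1)) = Mul(210, Pow(-181, -1)) = Mul(210, Rational(-1, 181)) = Rational(-210, 181) ≈ -1.1602)
Mul(Add(Pow(Add(-1, -433), -1), 307), Add(f, 284)) = Mul(Add(Pow(Add(-1, -433), -1), 307), Add(Rational(-210, 181), 284)) = Mul(Add(Pow(-434, -1), 307), Rational(51194, 181)) = Mul(Add(Rational(-1, 434), 307), Rational(51194, 181)) = Mul(Rational(133237, 434), Rational(51194, 181)) = Rational(3410467489, 39277)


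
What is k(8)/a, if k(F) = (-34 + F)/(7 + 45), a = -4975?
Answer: 1/9950 ≈ 0.00010050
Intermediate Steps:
k(F) = -17/26 + F/52 (k(F) = (-34 + F)/52 = (-34 + F)*(1/52) = -17/26 + F/52)
k(8)/a = (-17/26 + (1/52)*8)/(-4975) = (-17/26 + 2/13)*(-1/4975) = -½*(-1/4975) = 1/9950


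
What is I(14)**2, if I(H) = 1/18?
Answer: 1/324 ≈ 0.0030864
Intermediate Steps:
I(H) = 1/18
I(14)**2 = (1/18)**2 = 1/324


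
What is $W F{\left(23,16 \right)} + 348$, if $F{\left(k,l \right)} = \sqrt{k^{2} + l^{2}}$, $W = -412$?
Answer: $348 - 412 \sqrt{785} \approx -11195.0$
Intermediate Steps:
$W F{\left(23,16 \right)} + 348 = - 412 \sqrt{23^{2} + 16^{2}} + 348 = - 412 \sqrt{529 + 256} + 348 = - 412 \sqrt{785} + 348 = 348 - 412 \sqrt{785}$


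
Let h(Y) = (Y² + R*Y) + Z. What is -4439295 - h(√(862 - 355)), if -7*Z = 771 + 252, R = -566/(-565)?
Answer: -31077591/7 - 7358*√3/565 ≈ -4.4397e+6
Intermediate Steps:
R = 566/565 (R = -566*(-1/565) = 566/565 ≈ 1.0018)
Z = -1023/7 (Z = -(771 + 252)/7 = -⅐*1023 = -1023/7 ≈ -146.14)
h(Y) = -1023/7 + Y² + 566*Y/565 (h(Y) = (Y² + 566*Y/565) - 1023/7 = -1023/7 + Y² + 566*Y/565)
-4439295 - h(√(862 - 355)) = -4439295 - (-1023/7 + (√(862 - 355))² + 566*√(862 - 355)/565) = -4439295 - (-1023/7 + (√507)² + 566*√507/565) = -4439295 - (-1023/7 + (13*√3)² + 566*(13*√3)/565) = -4439295 - (-1023/7 + 507 + 7358*√3/565) = -4439295 - (2526/7 + 7358*√3/565) = -4439295 + (-2526/7 - 7358*√3/565) = -31077591/7 - 7358*√3/565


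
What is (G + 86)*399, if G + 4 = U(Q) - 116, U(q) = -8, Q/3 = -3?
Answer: -16758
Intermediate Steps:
Q = -9 (Q = 3*(-3) = -9)
G = -128 (G = -4 + (-8 - 116) = -4 - 124 = -128)
(G + 86)*399 = (-128 + 86)*399 = -42*399 = -16758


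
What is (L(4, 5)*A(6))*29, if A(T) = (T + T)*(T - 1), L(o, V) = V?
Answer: 8700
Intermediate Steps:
A(T) = 2*T*(-1 + T) (A(T) = (2*T)*(-1 + T) = 2*T*(-1 + T))
(L(4, 5)*A(6))*29 = (5*(2*6*(-1 + 6)))*29 = (5*(2*6*5))*29 = (5*60)*29 = 300*29 = 8700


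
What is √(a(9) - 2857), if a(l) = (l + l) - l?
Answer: 4*I*√178 ≈ 53.367*I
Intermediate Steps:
a(l) = l (a(l) = 2*l - l = l)
√(a(9) - 2857) = √(9 - 2857) = √(-2848) = 4*I*√178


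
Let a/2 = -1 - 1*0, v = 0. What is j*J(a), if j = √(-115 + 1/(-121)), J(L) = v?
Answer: 0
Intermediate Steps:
a = -2 (a = 2*(-1 - 1*0) = 2*(-1 + 0) = 2*(-1) = -2)
J(L) = 0
j = 14*I*√71/11 (j = √(-115 - 1/121) = √(-13916/121) = 14*I*√71/11 ≈ 10.724*I)
j*J(a) = (14*I*√71/11)*0 = 0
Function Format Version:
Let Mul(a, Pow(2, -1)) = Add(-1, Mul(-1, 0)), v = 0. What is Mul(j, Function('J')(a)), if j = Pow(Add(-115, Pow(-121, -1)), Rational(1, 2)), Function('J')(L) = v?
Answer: 0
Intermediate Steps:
a = -2 (a = Mul(2, Add(-1, Mul(-1, 0))) = Mul(2, Add(-1, 0)) = Mul(2, -1) = -2)
Function('J')(L) = 0
j = Mul(Rational(14, 11), I, Pow(71, Rational(1, 2))) (j = Pow(Add(-115, Rational(-1, 121)), Rational(1, 2)) = Pow(Rational(-13916, 121), Rational(1, 2)) = Mul(Rational(14, 11), I, Pow(71, Rational(1, 2))) ≈ Mul(10.724, I))
Mul(j, Function('J')(a)) = Mul(Mul(Rational(14, 11), I, Pow(71, Rational(1, 2))), 0) = 0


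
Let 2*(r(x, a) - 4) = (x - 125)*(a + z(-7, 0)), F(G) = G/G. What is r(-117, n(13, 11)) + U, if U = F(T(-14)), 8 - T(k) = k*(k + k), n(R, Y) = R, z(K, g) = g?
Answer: -1568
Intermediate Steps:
T(k) = 8 - 2*k**2 (T(k) = 8 - k*(k + k) = 8 - k*2*k = 8 - 2*k**2)
F(G) = 1
U = 1
r(x, a) = 4 + a*(-125 + x)/2 (r(x, a) = 4 + ((x - 125)*(a + 0))/2 = 4 + ((-125 + x)*a)/2 = 4 + (a*(-125 + x))/2 = 4 + a*(-125 + x)/2)
r(-117, n(13, 11)) + U = (4 - 125/2*13 + (1/2)*13*(-117)) + 1 = (4 - 1625/2 - 1521/2) + 1 = -1569 + 1 = -1568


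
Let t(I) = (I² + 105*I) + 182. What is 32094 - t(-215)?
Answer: 8262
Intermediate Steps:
t(I) = 182 + I² + 105*I
32094 - t(-215) = 32094 - (182 + (-215)² + 105*(-215)) = 32094 - (182 + 46225 - 22575) = 32094 - 1*23832 = 32094 - 23832 = 8262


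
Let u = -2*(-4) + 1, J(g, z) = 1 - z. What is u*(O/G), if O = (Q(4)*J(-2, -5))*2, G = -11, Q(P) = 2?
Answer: -216/11 ≈ -19.636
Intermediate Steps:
O = 24 (O = (2*(1 - 1*(-5)))*2 = (2*(1 + 5))*2 = (2*6)*2 = 12*2 = 24)
u = 9 (u = 8 + 1 = 9)
u*(O/G) = 9*(24/(-11)) = 9*(24*(-1/11)) = 9*(-24/11) = -216/11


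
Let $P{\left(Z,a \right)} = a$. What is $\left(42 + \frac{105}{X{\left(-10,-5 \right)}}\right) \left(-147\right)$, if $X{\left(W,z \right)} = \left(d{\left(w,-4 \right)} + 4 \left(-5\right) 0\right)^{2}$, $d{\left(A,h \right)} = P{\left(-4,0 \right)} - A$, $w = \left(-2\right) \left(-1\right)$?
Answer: $- \frac{40131}{4} \approx -10033.0$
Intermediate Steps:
$w = 2$
$d{\left(A,h \right)} = - A$ ($d{\left(A,h \right)} = 0 - A = - A$)
$X{\left(W,z \right)} = 4$ ($X{\left(W,z \right)} = \left(\left(-1\right) 2 + 4 \left(-5\right) 0\right)^{2} = \left(-2 - 0\right)^{2} = \left(-2 + 0\right)^{2} = \left(-2\right)^{2} = 4$)
$\left(42 + \frac{105}{X{\left(-10,-5 \right)}}\right) \left(-147\right) = \left(42 + \frac{105}{4}\right) \left(-147\right) = \frac{273}{4} \left(-147\right) = - \frac{40131}{4}$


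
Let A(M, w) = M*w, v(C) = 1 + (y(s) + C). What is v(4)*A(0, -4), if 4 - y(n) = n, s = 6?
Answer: 0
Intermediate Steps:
y(n) = 4 - n
v(C) = -1 + C (v(C) = 1 + ((4 - 1*6) + C) = 1 + ((4 - 6) + C) = 1 + (-2 + C) = -1 + C)
v(4)*A(0, -4) = (-1 + 4)*(0*(-4)) = 3*0 = 0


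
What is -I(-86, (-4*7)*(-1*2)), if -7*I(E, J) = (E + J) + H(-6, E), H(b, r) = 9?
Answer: -3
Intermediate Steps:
I(E, J) = -9/7 - E/7 - J/7 (I(E, J) = -((E + J) + 9)/7 = -(9 + E + J)/7 = -9/7 - E/7 - J/7)
-I(-86, (-4*7)*(-1*2)) = -(-9/7 - 1/7*(-86) - (-4*7)*(-1*2)/7) = -(-9/7 + 86/7 - (-4)*(-2)) = -(-9/7 + 86/7 - 1/7*56) = -(-9/7 + 86/7 - 8) = -1*3 = -3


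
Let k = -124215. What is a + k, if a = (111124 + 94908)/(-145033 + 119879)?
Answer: -1562355071/12577 ≈ -1.2422e+5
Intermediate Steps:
a = -103016/12577 (a = 206032/(-25154) = 206032*(-1/25154) = -103016/12577 ≈ -8.1908)
a + k = -103016/12577 - 124215 = -1562355071/12577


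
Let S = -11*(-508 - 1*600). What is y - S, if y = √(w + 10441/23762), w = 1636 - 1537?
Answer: -12188 + √4725758/218 ≈ -12178.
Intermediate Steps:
w = 99
y = √4725758/218 (y = √(99 + 10441/23762) = √(2362879/23762) = √4725758/218 ≈ 9.9719)
S = 12188 (S = -11*(-508 - 600) = -11*(-1108) = 12188)
y - S = √4725758/218 - 1*12188 = √4725758/218 - 12188 = -12188 + √4725758/218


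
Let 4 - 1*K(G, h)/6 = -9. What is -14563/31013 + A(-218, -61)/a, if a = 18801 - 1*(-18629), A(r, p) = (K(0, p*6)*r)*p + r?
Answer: 15808097124/580408295 ≈ 27.236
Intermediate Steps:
K(G, h) = 78 (K(G, h) = 24 - 6*(-9) = 24 + 54 = 78)
A(r, p) = r + 78*p*r (A(r, p) = (78*r)*p + r = 78*p*r + r = r + 78*p*r)
a = 37430 (a = 18801 + 18629 = 37430)
-14563/31013 + A(-218, -61)/a = -14563/31013 - 218*(1 + 78*(-61))/37430 = -14563*1/31013 - 218*(1 - 4758)*(1/37430) = -14563/31013 - 218*(-4757)*(1/37430) = -14563/31013 + 1037026*(1/37430) = -14563/31013 + 518513/18715 = 15808097124/580408295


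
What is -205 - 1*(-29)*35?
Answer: 810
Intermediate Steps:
-205 - 1*(-29)*35 = -205 + 29*35 = -205 + 1015 = 810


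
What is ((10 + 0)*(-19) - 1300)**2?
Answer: 2220100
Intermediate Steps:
((10 + 0)*(-19) - 1300)**2 = (10*(-19) - 1300)**2 = (-190 - 1300)**2 = (-1490)**2 = 2220100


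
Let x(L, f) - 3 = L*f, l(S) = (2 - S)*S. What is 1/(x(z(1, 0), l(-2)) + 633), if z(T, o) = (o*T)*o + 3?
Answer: 1/612 ≈ 0.0016340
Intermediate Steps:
z(T, o) = 3 + T*o² (z(T, o) = (T*o)*o + 3 = T*o² + 3 = 3 + T*o²)
l(S) = S*(2 - S)
x(L, f) = 3 + L*f
1/(x(z(1, 0), l(-2)) + 633) = 1/((3 + (3 + 1*0²)*(-2*(2 - 1*(-2)))) + 633) = 1/((3 + (3 + 1*0)*(-2*(2 + 2))) + 633) = 1/((3 + (3 + 0)*(-2*4)) + 633) = 1/((3 + 3*(-8)) + 633) = 1/((3 - 24) + 633) = 1/(-21 + 633) = 1/612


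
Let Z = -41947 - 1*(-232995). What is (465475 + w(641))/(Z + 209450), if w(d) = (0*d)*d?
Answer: 465475/400498 ≈ 1.1622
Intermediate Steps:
Z = 191048 (Z = -41947 + 232995 = 191048)
w(d) = 0 (w(d) = 0*d = 0)
(465475 + w(641))/(Z + 209450) = (465475 + 0)/(191048 + 209450) = 465475/400498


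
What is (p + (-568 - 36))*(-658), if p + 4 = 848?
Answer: -157920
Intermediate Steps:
p = 844 (p = -4 + 848 = 844)
(p + (-568 - 36))*(-658) = (844 + (-568 - 36))*(-658) = (844 - 604)*(-658) = 240*(-658) = -157920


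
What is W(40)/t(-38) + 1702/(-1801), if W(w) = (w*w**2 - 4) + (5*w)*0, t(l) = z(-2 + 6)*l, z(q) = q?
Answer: -28878875/68438 ≈ -421.97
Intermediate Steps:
t(l) = 4*l (t(l) = (-2 + 6)*l = 4*l)
W(w) = -4 + w**3 (W(w) = (w**3 - 4) + 0 = (-4 + w**3) + 0 = -4 + w**3)
W(40)/t(-38) + 1702/(-1801) = (-4 + 40**3)/((4*(-38))) + 1702/(-1801) = (-4 + 64000)/(-152) + 1702*(-1/1801) = 63996*(-1/152) - 1702/1801 = -15999/38 - 1702/1801 = -28878875/68438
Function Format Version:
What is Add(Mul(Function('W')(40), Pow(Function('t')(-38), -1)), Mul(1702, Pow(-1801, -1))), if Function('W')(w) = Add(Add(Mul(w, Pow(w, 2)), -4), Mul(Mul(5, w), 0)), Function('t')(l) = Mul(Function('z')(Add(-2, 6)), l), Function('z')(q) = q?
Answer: Rational(-28878875, 68438) ≈ -421.97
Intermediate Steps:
Function('t')(l) = Mul(4, l) (Function('t')(l) = Mul(Add(-2, 6), l) = Mul(4, l))
Function('W')(w) = Add(-4, Pow(w, 3)) (Function('W')(w) = Add(Add(Pow(w, 3), -4), 0) = Add(Add(-4, Pow(w, 3)), 0) = Add(-4, Pow(w, 3)))
Add(Mul(Function('W')(40), Pow(Function('t')(-38), -1)), Mul(1702, Pow(-1801, -1))) = Add(Mul(Add(-4, Pow(40, 3)), Pow(Mul(4, -38), -1)), Mul(1702, Pow(-1801, -1))) = Add(Mul(Add(-4, 64000), Pow(-152, -1)), Mul(1702, Rational(-1, 1801))) = Add(Mul(63996, Rational(-1, 152)), Rational(-1702, 1801)) = Add(Rational(-15999, 38), Rational(-1702, 1801)) = Rational(-28878875, 68438)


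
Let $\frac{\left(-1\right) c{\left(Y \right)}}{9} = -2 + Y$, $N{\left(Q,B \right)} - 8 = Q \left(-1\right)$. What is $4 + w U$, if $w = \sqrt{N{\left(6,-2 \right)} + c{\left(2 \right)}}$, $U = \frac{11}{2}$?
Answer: $4 + \frac{11 \sqrt{2}}{2} \approx 11.778$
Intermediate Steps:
$N{\left(Q,B \right)} = 8 - Q$ ($N{\left(Q,B \right)} = 8 + Q \left(-1\right) = 8 - Q$)
$c{\left(Y \right)} = 18 - 9 Y$ ($c{\left(Y \right)} = - 9 \left(-2 + Y\right) = 18 - 9 Y$)
$U = \frac{11}{2}$ ($U = 11 \cdot \frac{1}{2} = \frac{11}{2} \approx 5.5$)
$w = \sqrt{2}$ ($w = \sqrt{\left(8 - 6\right) + \left(18 - 18\right)} = \sqrt{2 + 0} = \sqrt{2} \approx 1.4142$)
$4 + w U = 4 + \sqrt{2} \cdot \frac{11}{2} = 4 + \frac{11 \sqrt{2}}{2}$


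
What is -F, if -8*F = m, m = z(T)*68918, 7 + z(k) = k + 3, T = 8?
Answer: 34459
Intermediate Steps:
z(k) = -4 + k (z(k) = -7 + (k + 3) = -7 + (3 + k) = -4 + k)
m = 275672 (m = (-4 + 8)*68918 = 4*68918 = 275672)
F = -34459 (F = -1/8*275672 = -34459)
-F = -1*(-34459) = 34459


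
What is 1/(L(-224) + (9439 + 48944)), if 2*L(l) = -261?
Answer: 2/116505 ≈ 1.7167e-5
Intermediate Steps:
L(l) = -261/2 (L(l) = (½)*(-261) = -261/2)
1/(L(-224) + (9439 + 48944)) = 1/(-261/2 + (9439 + 48944)) = 1/(-261/2 + 58383) = 1/(116505/2) = 2/116505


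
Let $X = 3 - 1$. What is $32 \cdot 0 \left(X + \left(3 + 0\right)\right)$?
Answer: $0$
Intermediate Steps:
$X = 2$ ($X = 3 - 1 = 2$)
$32 \cdot 0 \left(X + \left(3 + 0\right)\right) = 32 \cdot 0 \left(2 + \left(3 + 0\right)\right) = 32 \cdot 0 \left(2 + 3\right) = 32 \cdot 0 \cdot 5 = 32 \cdot 0 = 0$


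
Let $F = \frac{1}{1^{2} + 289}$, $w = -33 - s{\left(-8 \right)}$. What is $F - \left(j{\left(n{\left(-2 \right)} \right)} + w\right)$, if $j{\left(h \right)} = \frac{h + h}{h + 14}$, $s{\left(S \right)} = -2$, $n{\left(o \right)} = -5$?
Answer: $\frac{83819}{2610} \approx 32.115$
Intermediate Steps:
$j{\left(h \right)} = \frac{2 h}{14 + h}$
$w = -31$ ($w = -33 - -2 = -33 + 2 = -31$)
$F = \frac{1}{290}$ ($F = \frac{1}{1 + 289} = \frac{1}{290} \approx 0.0034483$)
$F - \left(j{\left(n{\left(-2 \right)} \right)} + w\right) = \frac{1}{290} - \left(2 \left(-5\right) \frac{1}{14 - 5} - 31\right) = \frac{1}{290} - \left(2 \left(-5\right) \frac{1}{9} - 31\right) = \frac{1}{290} - \left(- \frac{10}{9} - 31\right) = \frac{1}{290} - - \frac{289}{9} = \frac{1}{290} + \frac{289}{9} = \frac{83819}{2610}$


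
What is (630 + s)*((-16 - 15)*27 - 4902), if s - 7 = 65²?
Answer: -27903018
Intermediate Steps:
s = 4232 (s = 7 + 65² = 7 + 4225 = 4232)
(630 + s)*((-16 - 15)*27 - 4902) = (630 + 4232)*((-16 - 15)*27 - 4902) = 4862*(-31*27 - 4902) = 4862*(-837 - 4902) = 4862*(-5739) = -27903018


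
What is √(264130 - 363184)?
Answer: 3*I*√11006 ≈ 314.73*I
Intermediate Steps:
√(264130 - 363184) = √(-99054) = 3*I*√11006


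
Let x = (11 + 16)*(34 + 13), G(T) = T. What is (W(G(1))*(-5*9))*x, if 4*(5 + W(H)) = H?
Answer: 1084995/4 ≈ 2.7125e+5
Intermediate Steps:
x = 1269 (x = 27*47 = 1269)
W(H) = -5 + H/4
(W(G(1))*(-5*9))*x = ((-5 + (¼)*1)*(-5*9))*1269 = ((-5 + ¼)*(-45))*1269 = -19/4*(-45)*1269 = (855/4)*1269 = 1084995/4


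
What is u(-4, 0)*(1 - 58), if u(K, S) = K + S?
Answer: 228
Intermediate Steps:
u(-4, 0)*(1 - 58) = (-4 + 0)*(1 - 58) = -4*(-57) = 228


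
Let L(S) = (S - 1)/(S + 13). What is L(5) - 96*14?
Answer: -12094/9 ≈ -1343.8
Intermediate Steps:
L(S) = (-1 + S)/(13 + S)
L(5) - 96*14 = (-1 + 5)/(13 + 5) - 96*14 = 4/18 - 1344 = (1/18)*4 - 1344 = 2/9 - 1344 = -12094/9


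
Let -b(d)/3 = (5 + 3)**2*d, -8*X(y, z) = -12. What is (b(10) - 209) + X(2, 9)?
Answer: -4255/2 ≈ -2127.5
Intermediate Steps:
X(y, z) = 3/2 (X(y, z) = -1/8*(-12) = 3/2)
b(d) = -192*d (b(d) = -3*(5 + 3)**2*d = -3*8**2*d = -192*d)
(b(10) - 209) + X(2, 9) = (-192*10 - 209) + 3/2 = (-1920 - 209) + 3/2 = -2129 + 3/2 = -4255/2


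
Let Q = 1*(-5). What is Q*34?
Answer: -170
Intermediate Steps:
Q = -5
Q*34 = -5*34 = -170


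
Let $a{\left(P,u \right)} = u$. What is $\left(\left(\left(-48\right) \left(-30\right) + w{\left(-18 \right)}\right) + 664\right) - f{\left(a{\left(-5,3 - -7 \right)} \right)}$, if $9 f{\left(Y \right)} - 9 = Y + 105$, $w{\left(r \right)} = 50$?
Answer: $\frac{19262}{9} \approx 2140.2$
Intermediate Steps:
$f{\left(Y \right)} = \frac{38}{3} + \frac{Y}{9}$ ($f{\left(Y \right)} = 1 + \frac{Y + 105}{9} = 1 + \frac{105 + Y}{9} = 1 + \left(\frac{35}{3} + \frac{Y}{9}\right) = \frac{38}{3} + \frac{Y}{9}$)
$\left(\left(\left(-48\right) \left(-30\right) + w{\left(-18 \right)}\right) + 664\right) - f{\left(a{\left(-5,3 - -7 \right)} \right)} = \left(\left(\left(-48\right) \left(-30\right) + 50\right) + 664\right) - \left(\frac{38}{3} + \frac{3 - -7}{9}\right) = \left(\left(1440 + 50\right) + 664\right) - \left(\frac{38}{3} + \frac{3 + 7}{9}\right) = \left(1490 + 664\right) - \left(\frac{38}{3} + \frac{1}{9} \cdot 10\right) = 2154 - \left(\frac{38}{3} + \frac{10}{9}\right) = 2154 - \frac{124}{9} = \frac{19262}{9}$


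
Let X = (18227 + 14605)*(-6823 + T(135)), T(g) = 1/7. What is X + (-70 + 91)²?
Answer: -1568053233/7 ≈ -2.2401e+8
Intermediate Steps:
T(g) = ⅐
X = -1568056320/7 (X = (18227 + 14605)*(-6823 + ⅐) = 32832*(-47760/7) = -1568056320/7 ≈ -2.2401e+8)
X + (-70 + 91)² = -1568056320/7 + (-70 + 91)² = -1568056320/7 + 21² = -1568056320/7 + 441 = -1568053233/7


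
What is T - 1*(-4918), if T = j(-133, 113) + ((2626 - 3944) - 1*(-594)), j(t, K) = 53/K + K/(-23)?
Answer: 10888656/2599 ≈ 4189.6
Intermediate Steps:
j(t, K) = 53/K - K/23 (j(t, K) = 53/K + K*(-1/23) = 53/K - K/23)
T = -1893226/2599 (T = (53/113 - 1/23*113) + ((2626 - 3944) - 1*(-594)) = (53*(1/113) - 113/23) + (-1318 + 594) = (53/113 - 113/23) - 724 = -11550/2599 - 724 = -1893226/2599 ≈ -728.44)
T - 1*(-4918) = -1893226/2599 - 1*(-4918) = -1893226/2599 + 4918 = 10888656/2599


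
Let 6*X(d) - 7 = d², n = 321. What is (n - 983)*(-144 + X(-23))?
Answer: 108568/3 ≈ 36189.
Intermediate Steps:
X(d) = 7/6 + d²/6
(n - 983)*(-144 + X(-23)) = (321 - 983)*(-144 + (7/6 + (⅙)*(-23)²)) = -662*(-144 + (7/6 + (⅙)*529)) = -662*(-144 + (7/6 + 529/6)) = -662*(-144 + 268/3) = -662*(-164/3) = 108568/3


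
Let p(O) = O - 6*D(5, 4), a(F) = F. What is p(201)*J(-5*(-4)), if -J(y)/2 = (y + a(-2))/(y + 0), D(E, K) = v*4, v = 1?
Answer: -1593/5 ≈ -318.60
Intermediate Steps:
D(E, K) = 4 (D(E, K) = 1*4 = 4)
p(O) = -24 + O (p(O) = O - 6*4 = O - 24 = -24 + O)
J(y) = -2*(-2 + y)/y (J(y) = -2*(y - 2)/(y + 0) = -2*(-2 + y)/y)
p(201)*J(-5*(-4)) = (-24 + 201)*(-2 + 4/((-5*(-4)))) = 177*(-2 + 4/20) = 177*(-2 + 4*(1/20)) = 177*(-2 + 1/5) = 177*(-9/5) = -1593/5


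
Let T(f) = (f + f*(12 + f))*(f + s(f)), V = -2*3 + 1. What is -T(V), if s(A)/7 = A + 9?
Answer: 920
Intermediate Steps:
s(A) = 63 + 7*A (s(A) = 7*(A + 9) = 7*(9 + A) = 63 + 7*A)
V = -5 (V = -6 + 1 = -5)
T(f) = (63 + 8*f)*(f + f*(12 + f)) (T(f) = (f + f*(12 + f))*(f + (63 + 7*f)) = (f + f*(12 + f))*(63 + 8*f) = (63 + 8*f)*(f + f*(12 + f)))
-T(V) = -(-5)*(819 + 8*(-5)² + 167*(-5)) = -(-5)*(819 + 8*25 - 835) = -(-5)*(819 + 200 - 835) = -(-5)*184 = -1*(-920) = 920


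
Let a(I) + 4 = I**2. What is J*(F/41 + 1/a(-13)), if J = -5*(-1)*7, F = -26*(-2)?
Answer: 60347/1353 ≈ 44.602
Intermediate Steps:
a(I) = -4 + I**2
F = 52
J = 35 (J = 5*7 = 35)
J*(F/41 + 1/a(-13)) = 35*(52/41 + 1/(-4 + (-13)**2)) = 35*(52*(1/41) + 1/(-4 + 169)) = 35*(52/41 + 1/165) = 35*(8621/6765) = 60347/1353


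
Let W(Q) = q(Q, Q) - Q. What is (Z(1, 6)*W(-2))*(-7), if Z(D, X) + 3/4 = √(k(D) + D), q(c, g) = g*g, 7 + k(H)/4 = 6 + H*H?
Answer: -21/2 ≈ -10.500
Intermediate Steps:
k(H) = -4 + 4*H² (k(H) = -28 + 4*(6 + H*H) = -28 + 4*(6 + H²) = -28 + (24 + 4*H²) = -4 + 4*H²)
q(c, g) = g²
Z(D, X) = -¾ + √(-4 + D + 4*D²) (Z(D, X) = -¾ + √((-4 + 4*D²) + D) = -¾ + √(-4 + D + 4*D²))
W(Q) = Q² - Q
(Z(1, 6)*W(-2))*(-7) = ((-¾ + √(-4 + 1 + 4*1²))*(-2*(-1 - 2)))*(-7) = ((-¾ + √(-4 + 1 + 4*1))*(-2*(-3)))*(-7) = ((-¾ + √(-4 + 1 + 4))*6)*(-7) = ((-¾ + √1)*6)*(-7) = ((-¾ + 1)*6)*(-7) = ((¼)*6)*(-7) = (3/2)*(-7) = -21/2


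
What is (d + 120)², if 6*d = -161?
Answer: 312481/36 ≈ 8680.0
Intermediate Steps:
d = -161/6 (d = (⅙)*(-161) = -161/6 ≈ -26.833)
(d + 120)² = (-161/6 + 120)² = (559/6)² = 312481/36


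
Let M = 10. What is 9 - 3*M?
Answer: -21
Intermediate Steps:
9 - 3*M = 9 - 3*10 = 9 - 30 = -21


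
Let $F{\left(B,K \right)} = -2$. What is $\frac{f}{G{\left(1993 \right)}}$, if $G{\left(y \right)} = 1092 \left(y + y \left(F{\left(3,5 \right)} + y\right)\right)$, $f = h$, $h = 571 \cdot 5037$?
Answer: $\frac{958709}{1445100384} \approx 0.00066342$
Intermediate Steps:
$h = 2876127$
$f = 2876127$
$G{\left(y \right)} = 1092 y + 1092 y \left(-2 + y\right)$ ($G{\left(y \right)} = 1092 \left(y + y \left(-2 + y\right)\right) = 1092 y + 1092 y \left(-2 + y\right)$)
$\frac{f}{G{\left(1993 \right)}} = \frac{2876127}{1092 \cdot 1993 \left(-1 + 1993\right)} = \frac{2876127}{1092 \cdot 1993 \cdot 1992} = \frac{2876127}{4335301152} = 2876127 \cdot \frac{1}{4335301152} = \frac{958709}{1445100384}$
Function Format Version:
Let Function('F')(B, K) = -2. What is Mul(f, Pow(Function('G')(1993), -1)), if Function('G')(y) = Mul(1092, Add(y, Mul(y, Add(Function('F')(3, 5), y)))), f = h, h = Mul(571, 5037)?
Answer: Rational(958709, 1445100384) ≈ 0.00066342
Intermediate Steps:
h = 2876127
f = 2876127
Function('G')(y) = Add(Mul(1092, y), Mul(1092, y, Add(-2, y))) (Function('G')(y) = Mul(1092, Add(y, Mul(y, Add(-2, y)))) = Add(Mul(1092, y), Mul(1092, y, Add(-2, y))))
Mul(f, Pow(Function('G')(1993), -1)) = Mul(2876127, Pow(Mul(1092, 1993, Add(-1, 1993)), -1)) = Mul(2876127, Pow(Mul(1092, 1993, 1992), -1)) = Mul(2876127, Pow(4335301152, -1)) = Mul(2876127, Rational(1, 4335301152)) = Rational(958709, 1445100384)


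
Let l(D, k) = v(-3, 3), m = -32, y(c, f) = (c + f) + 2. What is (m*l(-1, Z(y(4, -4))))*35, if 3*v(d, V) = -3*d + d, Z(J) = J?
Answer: -2240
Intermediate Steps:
y(c, f) = 2 + c + f
v(d, V) = -2*d/3 (v(d, V) = (-3*d + d)/3 = (-2*d)/3 = -2*d/3)
l(D, k) = 2 (l(D, k) = -⅔*(-3) = 2)
(m*l(-1, Z(y(4, -4))))*35 = -32*2*35 = -64*35 = -2240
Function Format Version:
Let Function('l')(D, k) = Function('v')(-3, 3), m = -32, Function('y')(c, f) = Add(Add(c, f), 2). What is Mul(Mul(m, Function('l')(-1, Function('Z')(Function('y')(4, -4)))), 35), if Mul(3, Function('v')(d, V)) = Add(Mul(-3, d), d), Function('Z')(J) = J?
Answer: -2240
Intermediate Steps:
Function('y')(c, f) = Add(2, c, f)
Function('v')(d, V) = Mul(Rational(-2, 3), d) (Function('v')(d, V) = Mul(Rational(1, 3), Add(Mul(-3, d), d)) = Mul(Rational(1, 3), Mul(-2, d)) = Mul(Rational(-2, 3), d))
Function('l')(D, k) = 2 (Function('l')(D, k) = Mul(Rational(-2, 3), -3) = 2)
Mul(Mul(m, Function('l')(-1, Function('Z')(Function('y')(4, -4)))), 35) = Mul(Mul(-32, 2), 35) = Mul(-64, 35) = -2240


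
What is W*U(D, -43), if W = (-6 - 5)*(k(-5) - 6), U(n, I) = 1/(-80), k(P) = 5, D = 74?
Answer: -11/80 ≈ -0.13750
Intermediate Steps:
U(n, I) = -1/80
W = 11 (W = (-6 - 5)*(5 - 6) = -11*(-1) = 11)
W*U(D, -43) = 11*(-1/80) = -11/80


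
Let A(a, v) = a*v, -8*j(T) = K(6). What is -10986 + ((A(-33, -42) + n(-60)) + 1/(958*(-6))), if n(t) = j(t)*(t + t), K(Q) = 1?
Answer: -55094581/5748 ≈ -9585.0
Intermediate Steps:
j(T) = -⅛ (j(T) = -⅛*1 = -⅛)
n(t) = -t/4 (n(t) = -(t + t)/8 = -t/4)
-10986 + ((A(-33, -42) + n(-60)) + 1/(958*(-6))) = -10986 + ((-33*(-42) - ¼*(-60)) + 1/(958*(-6))) = -10986 + ((1386 + 15) + 1/(-5748)) = -10986 + (1401 - 1/5748) = -10986 + 8052947/5748 = -55094581/5748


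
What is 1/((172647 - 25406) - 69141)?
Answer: 1/78100 ≈ 1.2804e-5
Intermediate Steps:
1/((172647 - 25406) - 69141) = 1/(147241 - 69141) = 1/78100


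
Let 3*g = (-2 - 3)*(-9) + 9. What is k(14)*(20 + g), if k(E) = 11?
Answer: 418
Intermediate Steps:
g = 18 (g = ((-2 - 3)*(-9) + 9)/3 = (-5*(-9) + 9)/3 = (45 + 9)/3 = (1/3)*54 = 18)
k(14)*(20 + g) = 11*(20 + 18) = 11*38 = 418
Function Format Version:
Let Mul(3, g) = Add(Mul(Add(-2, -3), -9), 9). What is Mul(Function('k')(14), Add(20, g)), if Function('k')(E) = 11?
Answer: 418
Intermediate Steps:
g = 18 (g = Mul(Rational(1, 3), Add(Mul(Add(-2, -3), -9), 9)) = Mul(Rational(1, 3), Add(Mul(-5, -9), 9)) = Mul(Rational(1, 3), Add(45, 9)) = Mul(Rational(1, 3), 54) = 18)
Mul(Function('k')(14), Add(20, g)) = Mul(11, Add(20, 18)) = Mul(11, 38) = 418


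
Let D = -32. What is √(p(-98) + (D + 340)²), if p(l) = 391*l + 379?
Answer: 15*√253 ≈ 238.59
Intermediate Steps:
p(l) = 379 + 391*l
√(p(-98) + (D + 340)²) = √((379 + 391*(-98)) + (-32 + 340)²) = √((379 - 38318) + 308²) = √(-37939 + 94864) = √56925 = 15*√253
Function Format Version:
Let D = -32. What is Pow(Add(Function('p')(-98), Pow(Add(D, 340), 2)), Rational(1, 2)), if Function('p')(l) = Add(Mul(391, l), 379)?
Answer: Mul(15, Pow(253, Rational(1, 2))) ≈ 238.59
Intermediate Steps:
Function('p')(l) = Add(379, Mul(391, l))
Pow(Add(Function('p')(-98), Pow(Add(D, 340), 2)), Rational(1, 2)) = Pow(Add(Add(379, Mul(391, -98)), Pow(Add(-32, 340), 2)), Rational(1, 2)) = Pow(Add(Add(379, -38318), Pow(308, 2)), Rational(1, 2)) = Pow(Add(-37939, 94864), Rational(1, 2)) = Pow(56925, Rational(1, 2)) = Mul(15, Pow(253, Rational(1, 2)))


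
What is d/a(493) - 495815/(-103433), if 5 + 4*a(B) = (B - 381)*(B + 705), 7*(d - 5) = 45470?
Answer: 484494835215/97143963301 ≈ 4.9874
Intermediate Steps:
d = 45505/7 (d = 5 + (⅐)*45470 = 5 + 45470/7 = 45505/7 ≈ 6500.7)
a(B) = -5/4 + (-381 + B)*(705 + B)/4 (a(B) = -5/4 + ((B - 381)*(B + 705))/4 = -5/4 + ((-381 + B)*(705 + B))/4 = -5/4 + (-381 + B)*(705 + B)/4)
d/a(493) - 495815/(-103433) = 45505/(7*(-134305/2 + 81*493 + (¼)*493²)) - 495815/(-103433) = 45505/(7*(-134305/2 + 39933 + (¼)*243049)) - 495815*(-1/103433) = 45505/(7*(-134305/2 + 39933 + 243049/4)) + 495815/103433 = 45505/(7*(134171/4)) + 495815/103433 = (45505/7)*(4/134171) + 495815/103433 = 182020/939197 + 495815/103433 = 484494835215/97143963301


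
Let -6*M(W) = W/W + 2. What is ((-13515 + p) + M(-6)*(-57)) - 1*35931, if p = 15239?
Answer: -68357/2 ≈ -34179.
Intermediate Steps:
M(W) = -½ (M(W) = -(W/W + 2)/6 = -(1 + 2)/6 = -⅙*3 = -½)
((-13515 + p) + M(-6)*(-57)) - 1*35931 = ((-13515 + 15239) - ½*(-57)) - 1*35931 = (1724 + 57/2) - 35931 = 3505/2 - 35931 = -68357/2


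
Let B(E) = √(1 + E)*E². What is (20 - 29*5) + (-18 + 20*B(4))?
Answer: -143 + 320*√5 ≈ 572.54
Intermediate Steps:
B(E) = E²*√(1 + E)
(20 - 29*5) + (-18 + 20*B(4)) = (20 - 29*5) + (-18 + 20*(4²*√(1 + 4))) = (20 - 145) + (-18 + 20*(16*√5)) = -125 + (-18 + 320*√5) = -143 + 320*√5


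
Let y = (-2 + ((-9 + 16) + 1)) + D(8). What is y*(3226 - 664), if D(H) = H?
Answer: 35868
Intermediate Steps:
y = 14 (y = (-2 + ((-9 + 16) + 1)) + 8 = (-2 + (7 + 1)) + 8 = (-2 + 8) + 8 = 6 + 8 = 14)
y*(3226 - 664) = 14*(3226 - 664) = 14*2562 = 35868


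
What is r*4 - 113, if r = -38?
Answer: -265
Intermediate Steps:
r*4 - 113 = -38*4 - 113 = -152 - 113 = -265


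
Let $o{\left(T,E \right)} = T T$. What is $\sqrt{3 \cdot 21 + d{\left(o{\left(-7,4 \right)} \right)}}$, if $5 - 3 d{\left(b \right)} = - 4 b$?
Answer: $\sqrt{130} \approx 11.402$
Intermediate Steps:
$o{\left(T,E \right)} = T^{2}$
$d{\left(b \right)} = \frac{5}{3} + \frac{4 b}{3}$ ($d{\left(b \right)} = \frac{5}{3} - \frac{\left(-4\right) b}{3} = \frac{5}{3} + \frac{4 b}{3}$)
$\sqrt{3 \cdot 21 + d{\left(o{\left(-7,4 \right)} \right)}} = \sqrt{3 \cdot 21 + \left(\frac{5}{3} + \frac{4 \left(-7\right)^{2}}{3}\right)} = \sqrt{63 + \left(\frac{5}{3} + \frac{4}{3} \cdot 49\right)} = \sqrt{63 + \left(\frac{5}{3} + \frac{196}{3}\right)} = \sqrt{63 + 67} = \sqrt{130}$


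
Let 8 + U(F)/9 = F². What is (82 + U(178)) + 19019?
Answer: 304185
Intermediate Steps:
U(F) = -72 + 9*F²
(82 + U(178)) + 19019 = (82 + (-72 + 9*178²)) + 19019 = (82 + (-72 + 9*31684)) + 19019 = (82 + (-72 + 285156)) + 19019 = (82 + 285084) + 19019 = 285166 + 19019 = 304185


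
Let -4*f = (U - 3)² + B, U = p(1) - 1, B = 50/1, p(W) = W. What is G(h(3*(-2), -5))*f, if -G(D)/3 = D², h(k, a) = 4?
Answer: 708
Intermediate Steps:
B = 50 (B = 50*1 = 50)
U = 0 (U = 1 - 1 = 0)
f = -59/4 (f = -((0 - 3)² + 50)/4 = -((-3)² + 50)/4 = -(9 + 50)/4 = -¼*59 = -59/4 ≈ -14.750)
G(D) = -3*D²
G(h(3*(-2), -5))*f = -3*4²*(-59/4) = -3*16*(-59/4) = -48*(-59/4) = 708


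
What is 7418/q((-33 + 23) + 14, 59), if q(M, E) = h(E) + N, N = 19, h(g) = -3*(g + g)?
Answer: -7418/335 ≈ -22.143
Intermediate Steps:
h(g) = -6*g
q(M, E) = 19 - 6*E (q(M, E) = -6*E + 19 = 19 - 6*E)
7418/q((-33 + 23) + 14, 59) = 7418/(19 - 6*59) = 7418/(19 - 354) = 7418/(-335) = 7418*(-1/335) = -7418/335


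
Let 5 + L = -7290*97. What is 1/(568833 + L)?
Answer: -1/138302 ≈ -7.2306e-6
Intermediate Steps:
L = -707135 (L = -5 - 7290*97 = -5 - 707130 = -707135)
1/(568833 + L) = 1/(568833 - 707135) = 1/(-138302) = -1/138302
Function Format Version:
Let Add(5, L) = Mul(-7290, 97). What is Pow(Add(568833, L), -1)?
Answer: Rational(-1, 138302) ≈ -7.2306e-6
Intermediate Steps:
L = -707135 (L = Add(-5, Mul(-7290, 97)) = Add(-5, -707130) = -707135)
Pow(Add(568833, L), -1) = Pow(Add(568833, -707135), -1) = Pow(-138302, -1) = Rational(-1, 138302)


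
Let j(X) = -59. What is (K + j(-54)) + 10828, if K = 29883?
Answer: 40652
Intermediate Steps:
(K + j(-54)) + 10828 = (29883 - 59) + 10828 = 29824 + 10828 = 40652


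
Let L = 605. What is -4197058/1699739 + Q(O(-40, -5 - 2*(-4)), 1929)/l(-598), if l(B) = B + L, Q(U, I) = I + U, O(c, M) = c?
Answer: 3181427565/11898173 ≈ 267.39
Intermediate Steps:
l(B) = 605 + B (l(B) = B + 605 = 605 + B)
-4197058/1699739 + Q(O(-40, -5 - 2*(-4)), 1929)/l(-598) = -4197058/1699739 + (1929 - 40)/(605 - 598) = -4197058*1/1699739 + 1889/7 = -4197058/1699739 + 1889*(1/7) = -4197058/1699739 + 1889/7 = 3181427565/11898173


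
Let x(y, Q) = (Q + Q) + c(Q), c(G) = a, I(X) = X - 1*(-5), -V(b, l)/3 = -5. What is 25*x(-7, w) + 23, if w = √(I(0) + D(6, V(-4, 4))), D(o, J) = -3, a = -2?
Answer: -27 + 50*√2 ≈ 43.711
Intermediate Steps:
V(b, l) = 15 (V(b, l) = -3*(-5) = 15)
I(X) = 5 + X (I(X) = X + 5 = 5 + X)
c(G) = -2
w = √2 (w = √((5 + 0) - 3) = √(5 - 3) = √2 ≈ 1.4142)
x(y, Q) = -2 + 2*Q (x(y, Q) = (Q + Q) - 2 = 2*Q - 2 = -2 + 2*Q)
25*x(-7, w) + 23 = 25*(-2 + 2*√2) + 23 = (-50 + 50*√2) + 23 = -27 + 50*√2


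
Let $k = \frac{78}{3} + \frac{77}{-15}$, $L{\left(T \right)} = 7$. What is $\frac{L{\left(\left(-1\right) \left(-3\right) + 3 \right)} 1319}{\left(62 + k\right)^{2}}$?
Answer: $\frac{2077425}{1545049} \approx 1.3446$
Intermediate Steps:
$k = \frac{313}{15}$ ($k = 78 \cdot \frac{1}{3} + 77 \left(- \frac{1}{15}\right) = 26 - \frac{77}{15} = \frac{313}{15} \approx 20.867$)
$\frac{L{\left(\left(-1\right) \left(-3\right) + 3 \right)} 1319}{\left(62 + k\right)^{2}} = \frac{7 \cdot 1319}{\left(62 + \frac{313}{15}\right)^{2}} = \frac{9233}{\left(\frac{1243}{15}\right)^{2}} = \frac{9233}{\frac{1545049}{225}} = 9233 \cdot \frac{225}{1545049} = \frac{2077425}{1545049}$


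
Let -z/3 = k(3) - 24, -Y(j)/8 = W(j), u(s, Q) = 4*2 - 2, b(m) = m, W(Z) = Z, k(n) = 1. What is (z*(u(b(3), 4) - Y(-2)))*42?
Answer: -28980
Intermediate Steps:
u(s, Q) = 6 (u(s, Q) = 8 - 2 = 6)
Y(j) = -8*j
z = 69 (z = -3*(1 - 24) = -3*(-23) = 69)
(z*(u(b(3), 4) - Y(-2)))*42 = (69*(6 - (-8)*(-2)))*42 = (69*(6 - 1*16))*42 = (69*(6 - 16))*42 = (69*(-10))*42 = -690*42 = -28980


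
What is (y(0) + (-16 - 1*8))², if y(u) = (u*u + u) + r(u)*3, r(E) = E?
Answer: 576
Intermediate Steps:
y(u) = u² + 4*u (y(u) = (u*u + u) + u*3 = (u² + u) + 3*u = (u + u²) + 3*u = u² + 4*u)
(y(0) + (-16 - 1*8))² = (0*(4 + 0) + (-16 - 1*8))² = (0*4 + (-16 - 8))² = (0 - 24)² = (-24)² = 576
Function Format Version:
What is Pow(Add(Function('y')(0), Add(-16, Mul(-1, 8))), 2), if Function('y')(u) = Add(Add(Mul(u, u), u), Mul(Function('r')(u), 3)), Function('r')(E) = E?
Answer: 576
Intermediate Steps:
Function('y')(u) = Add(Pow(u, 2), Mul(4, u)) (Function('y')(u) = Add(Add(Mul(u, u), u), Mul(u, 3)) = Add(Add(Pow(u, 2), u), Mul(3, u)) = Add(Add(u, Pow(u, 2)), Mul(3, u)) = Add(Pow(u, 2), Mul(4, u)))
Pow(Add(Function('y')(0), Add(-16, Mul(-1, 8))), 2) = Pow(Add(Mul(0, Add(4, 0)), Add(-16, Mul(-1, 8))), 2) = Pow(Add(Mul(0, 4), Add(-16, -8)), 2) = Pow(Add(0, -24), 2) = Pow(-24, 2) = 576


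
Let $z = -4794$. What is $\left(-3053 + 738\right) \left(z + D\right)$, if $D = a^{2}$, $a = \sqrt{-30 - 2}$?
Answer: $11172190$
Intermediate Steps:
$a = 4 i \sqrt{2}$ ($a = \sqrt{-32} = 4 i \sqrt{2} \approx 5.6569 i$)
$D = -32$ ($D = \left(4 i \sqrt{2}\right)^{2} = -32$)
$\left(-3053 + 738\right) \left(z + D\right) = \left(-3053 + 738\right) \left(-4794 - 32\right) = \left(-2315\right) \left(-4826\right) = 11172190$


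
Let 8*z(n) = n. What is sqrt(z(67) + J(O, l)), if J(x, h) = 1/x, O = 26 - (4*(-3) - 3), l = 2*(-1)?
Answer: sqrt(225910)/164 ≈ 2.8982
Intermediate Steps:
z(n) = n/8
l = -2
O = 41 (O = 26 - (-12 - 3) = 26 - 1*(-15) = 26 + 15 = 41)
sqrt(z(67) + J(O, l)) = sqrt((1/8)*67 + 1/41) = sqrt(67/8 + 1/41) = sqrt(2755/328) = sqrt(225910)/164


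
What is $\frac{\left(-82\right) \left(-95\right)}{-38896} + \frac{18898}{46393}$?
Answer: $\frac{10989857}{53073592} \approx 0.20707$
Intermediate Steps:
$\frac{\left(-82\right) \left(-95\right)}{-38896} + \frac{18898}{46393} = 7790 \left(- \frac{1}{38896}\right) + 18898 \cdot \frac{1}{46393} = - \frac{3895}{19448} + \frac{18898}{46393} = \frac{10989857}{53073592}$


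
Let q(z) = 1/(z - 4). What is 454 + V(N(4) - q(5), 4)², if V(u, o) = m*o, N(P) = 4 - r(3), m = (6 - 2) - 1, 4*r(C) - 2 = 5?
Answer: 598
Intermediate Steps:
q(z) = 1/(-4 + z)
r(C) = 7/4 (r(C) = ½ + (¼)*5 = ½ + 5/4 = 7/4)
m = 3 (m = 4 - 1 = 3)
N(P) = 9/4 (N(P) = 4 - 1*7/4 = 4 - 7/4 = 9/4)
V(u, o) = 3*o
454 + V(N(4) - q(5), 4)² = 454 + (3*4)² = 454 + 12² = 454 + 144 = 598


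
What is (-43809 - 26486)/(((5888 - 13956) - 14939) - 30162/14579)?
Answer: 204966161/67089843 ≈ 3.0551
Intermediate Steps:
(-43809 - 26486)/(((5888 - 13956) - 14939) - 30162/14579) = -70295/((-8068 - 14939) - 30162*1/14579) = -70295/(-23007 - 30162/14579) = -70295/(-335449215/14579) = -70295*(-14579/335449215) = 204966161/67089843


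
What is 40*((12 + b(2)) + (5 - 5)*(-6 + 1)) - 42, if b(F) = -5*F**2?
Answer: -362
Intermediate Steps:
40*((12 + b(2)) + (5 - 5)*(-6 + 1)) - 42 = 40*((12 - 5*2**2) + (5 - 5)*(-6 + 1)) - 42 = 40*((12 - 5*4) + 0*(-5)) - 42 = 40*((12 - 20) + 0) - 42 = 40*(-8 + 0) - 42 = 40*(-8) - 42 = -320 - 42 = -362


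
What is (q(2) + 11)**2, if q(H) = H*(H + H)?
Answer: 361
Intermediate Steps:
q(H) = 2*H**2 (q(H) = H*(2*H) = 2*H**2)
(q(2) + 11)**2 = (2*2**2 + 11)**2 = (2*4 + 11)**2 = (8 + 11)**2 = 19**2 = 361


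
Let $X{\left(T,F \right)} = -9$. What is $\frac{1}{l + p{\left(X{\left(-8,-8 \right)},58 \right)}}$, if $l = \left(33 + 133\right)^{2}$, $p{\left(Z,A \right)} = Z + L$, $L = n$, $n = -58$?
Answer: $\frac{1}{27489} \approx 3.6378 \cdot 10^{-5}$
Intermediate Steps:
$L = -58$
$p{\left(Z,A \right)} = -58 + Z$ ($p{\left(Z,A \right)} = Z - 58 = -58 + Z$)
$l = 27556$ ($l = 166^{2} = 27556$)
$\frac{1}{l + p{\left(X{\left(-8,-8 \right)},58 \right)}} = \frac{1}{27556 - 67} = \frac{1}{27489}$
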